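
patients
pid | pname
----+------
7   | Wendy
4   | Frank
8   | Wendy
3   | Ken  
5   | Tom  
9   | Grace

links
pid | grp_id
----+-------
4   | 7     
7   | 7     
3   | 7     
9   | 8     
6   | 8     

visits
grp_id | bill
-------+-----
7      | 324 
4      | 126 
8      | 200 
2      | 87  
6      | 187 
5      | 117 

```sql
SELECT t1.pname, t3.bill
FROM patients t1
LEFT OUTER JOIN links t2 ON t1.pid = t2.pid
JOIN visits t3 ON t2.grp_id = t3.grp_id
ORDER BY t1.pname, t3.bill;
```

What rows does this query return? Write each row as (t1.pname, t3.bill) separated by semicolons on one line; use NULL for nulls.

Joins associate left-to-right: patients LEFT JOIN links on pid gives 6 intermediate row(s).
Then INNER JOIN `visits t3` on grp_id: keep only rows whose t2.grp_id appears in t3.

(Frank, 324); (Grace, 200); (Ken, 324); (Wendy, 324)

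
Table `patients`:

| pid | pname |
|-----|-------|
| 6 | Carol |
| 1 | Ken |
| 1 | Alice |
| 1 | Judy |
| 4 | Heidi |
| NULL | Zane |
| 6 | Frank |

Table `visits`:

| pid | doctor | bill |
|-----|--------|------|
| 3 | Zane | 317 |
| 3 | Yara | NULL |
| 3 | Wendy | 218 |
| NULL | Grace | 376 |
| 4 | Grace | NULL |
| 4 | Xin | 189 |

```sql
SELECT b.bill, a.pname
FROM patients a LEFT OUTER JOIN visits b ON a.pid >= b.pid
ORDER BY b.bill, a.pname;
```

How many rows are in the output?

19

LEFT JOIN keeps every row from `patients`; unmatched rows get NULL for `visits`'s columns.
Matching on a.pid >= b.pid. A NULL in a compared column never satisfies the condition.
Matched pairs: 15; unmatched a rows kept: 4.
Total: 15 matched + 4 padded = 19 rows.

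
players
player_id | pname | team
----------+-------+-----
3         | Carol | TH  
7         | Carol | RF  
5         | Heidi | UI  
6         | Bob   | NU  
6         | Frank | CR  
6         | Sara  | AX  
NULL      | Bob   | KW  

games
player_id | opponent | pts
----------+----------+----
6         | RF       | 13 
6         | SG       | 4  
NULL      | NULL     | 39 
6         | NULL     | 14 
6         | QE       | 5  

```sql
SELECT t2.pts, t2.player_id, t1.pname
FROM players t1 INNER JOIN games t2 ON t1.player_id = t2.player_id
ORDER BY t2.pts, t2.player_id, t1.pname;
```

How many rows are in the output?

12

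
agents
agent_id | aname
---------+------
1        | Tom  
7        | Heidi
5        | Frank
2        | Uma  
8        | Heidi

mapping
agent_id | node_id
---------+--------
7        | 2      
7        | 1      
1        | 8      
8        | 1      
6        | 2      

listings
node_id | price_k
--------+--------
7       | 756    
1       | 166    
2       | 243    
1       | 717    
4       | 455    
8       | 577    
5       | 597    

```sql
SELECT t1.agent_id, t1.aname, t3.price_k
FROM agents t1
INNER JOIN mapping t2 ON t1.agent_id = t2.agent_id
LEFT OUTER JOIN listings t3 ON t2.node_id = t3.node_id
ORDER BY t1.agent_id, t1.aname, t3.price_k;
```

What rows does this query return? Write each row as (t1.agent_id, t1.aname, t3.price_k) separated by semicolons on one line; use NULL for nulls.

Joins associate left-to-right: agents INNER JOIN mapping on agent_id gives 4 intermediate row(s).
Then LEFT JOIN `listings t3` on node_id: each of those 4 rows is kept; rows whose t2.node_id has no match in t3 get NULL for t3's columns.

(1, Tom, 577); (7, Heidi, 166); (7, Heidi, 243); (7, Heidi, 717); (8, Heidi, 166); (8, Heidi, 717)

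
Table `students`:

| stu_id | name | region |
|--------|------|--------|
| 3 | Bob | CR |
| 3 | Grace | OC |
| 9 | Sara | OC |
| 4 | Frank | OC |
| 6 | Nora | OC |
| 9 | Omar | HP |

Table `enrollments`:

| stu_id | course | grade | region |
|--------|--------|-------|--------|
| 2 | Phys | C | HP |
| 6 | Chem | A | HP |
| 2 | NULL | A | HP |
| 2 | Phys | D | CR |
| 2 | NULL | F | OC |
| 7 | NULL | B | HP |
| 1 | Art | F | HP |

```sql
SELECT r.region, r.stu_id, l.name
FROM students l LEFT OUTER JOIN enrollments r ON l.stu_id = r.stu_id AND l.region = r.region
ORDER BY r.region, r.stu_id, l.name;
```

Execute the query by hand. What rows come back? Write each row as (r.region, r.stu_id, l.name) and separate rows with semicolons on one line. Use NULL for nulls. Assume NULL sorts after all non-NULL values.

LEFT JOIN keeps every row from `students`; unmatched rows get NULL for `enrollments`'s columns.
Matching on l.stu_id = r.stu_id AND l.region = r.region.
- l (stu_id=3, region=CR) has no partner → padded with NULL.
- l (stu_id=3, region=OC) has no partner → padded with NULL.
- l (stu_id=9, region=OC) has no partner → padded with NULL.
- l (stu_id=4, region=OC) has no partner → padded with NULL.
- l (stu_id=6, region=OC) has no partner → padded with NULL.
- l (stu_id=9, region=HP) has no partner → padded with NULL.
After projecting and ordering:
r.region | r.stu_id | l.name
NULL | NULL | Bob
NULL | NULL | Frank
NULL | NULL | Grace
NULL | NULL | Nora
NULL | NULL | Omar
NULL | NULL | Sara

(NULL, NULL, Bob); (NULL, NULL, Frank); (NULL, NULL, Grace); (NULL, NULL, Nora); (NULL, NULL, Omar); (NULL, NULL, Sara)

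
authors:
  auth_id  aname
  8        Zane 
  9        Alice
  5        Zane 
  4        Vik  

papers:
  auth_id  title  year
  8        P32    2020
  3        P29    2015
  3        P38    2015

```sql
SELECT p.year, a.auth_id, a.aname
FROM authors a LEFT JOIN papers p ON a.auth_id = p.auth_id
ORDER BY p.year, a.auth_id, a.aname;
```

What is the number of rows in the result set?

LEFT JOIN keeps every row from `authors`; unmatched rows get NULL for `papers`'s columns.
Matching on a.auth_id = p.auth_id.
- a (auth_id=8) pairs with 1 row(s) of p.
- a (auth_id=9) has no partner → padded with NULL.
- a (auth_id=5) has no partner → padded with NULL.
- a (auth_id=4) has no partner → padded with NULL.
Total: 1 matched + 3 padded = 4 rows.

4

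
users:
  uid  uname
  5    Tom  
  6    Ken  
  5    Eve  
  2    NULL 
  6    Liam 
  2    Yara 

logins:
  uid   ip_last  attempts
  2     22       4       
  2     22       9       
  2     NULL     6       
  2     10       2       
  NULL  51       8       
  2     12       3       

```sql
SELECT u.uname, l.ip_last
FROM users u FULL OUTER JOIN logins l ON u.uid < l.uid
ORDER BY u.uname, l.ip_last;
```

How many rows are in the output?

12

FULL OUTER JOIN keeps every row from both sides; unmatched rows get NULL for the other side's columns.
Matching on u.uid < l.uid. A NULL in a compared column never satisfies the condition.
- u[0] uid=5 → no match; kept with NULLs on the l side.
- u[1] uid=6 → no match; kept with NULLs on the l side.
- u[2] uid=5 → no match; kept with NULLs on the l side.
- u[3] uid=2 → no match; kept with NULLs on the l side.
- u[4] uid=6 → no match; kept with NULLs on the l side.
- u[5] uid=2 → no match; kept with NULLs on the l side.
- plus 6 unmatched l row(s), each kept with NULL u columns.
Total: 0 matched + 12 padded = 12 rows.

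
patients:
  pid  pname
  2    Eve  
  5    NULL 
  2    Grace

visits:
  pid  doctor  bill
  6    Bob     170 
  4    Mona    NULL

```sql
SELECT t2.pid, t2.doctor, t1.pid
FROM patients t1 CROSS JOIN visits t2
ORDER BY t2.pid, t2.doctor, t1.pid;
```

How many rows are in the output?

CROSS JOIN pairs every row of `patients` with every row of `visits`: 3 × 2 = 6 rows.

6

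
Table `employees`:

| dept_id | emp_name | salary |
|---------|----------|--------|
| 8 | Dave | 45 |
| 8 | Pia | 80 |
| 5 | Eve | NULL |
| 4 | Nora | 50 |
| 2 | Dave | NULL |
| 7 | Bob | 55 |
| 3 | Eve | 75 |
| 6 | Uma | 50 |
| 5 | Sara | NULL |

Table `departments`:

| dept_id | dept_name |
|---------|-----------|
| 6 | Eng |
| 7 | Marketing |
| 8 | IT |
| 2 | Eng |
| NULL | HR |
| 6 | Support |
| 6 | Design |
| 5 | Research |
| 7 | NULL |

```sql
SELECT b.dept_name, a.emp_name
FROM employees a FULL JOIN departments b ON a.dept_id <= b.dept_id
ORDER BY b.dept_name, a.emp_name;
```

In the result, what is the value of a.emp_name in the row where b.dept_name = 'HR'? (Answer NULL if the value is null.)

FULL OUTER JOIN keeps every row from both sides; unmatched rows get NULL for the other side's columns.
Matching on a.dept_id <= b.dept_id. A NULL in a compared column never satisfies the condition.
- a (dept_id=8) pairs with 1 row(s) of b.
- a (dept_id=8) pairs with 1 row(s) of b.
- a (dept_id=5) pairs with 7 row(s) of b.
- a (dept_id=4) pairs with 7 row(s) of b.
- a (dept_id=2) pairs with 8 row(s) of b.
- a (dept_id=7) pairs with 3 row(s) of b.
- a (dept_id=3) pairs with 7 row(s) of b.
- a (dept_id=6) pairs with 6 row(s) of b.
- a (dept_id=5) pairs with 7 row(s) of b.
- 1 b row(s) had no a match → kept, a columns NULL.

NULL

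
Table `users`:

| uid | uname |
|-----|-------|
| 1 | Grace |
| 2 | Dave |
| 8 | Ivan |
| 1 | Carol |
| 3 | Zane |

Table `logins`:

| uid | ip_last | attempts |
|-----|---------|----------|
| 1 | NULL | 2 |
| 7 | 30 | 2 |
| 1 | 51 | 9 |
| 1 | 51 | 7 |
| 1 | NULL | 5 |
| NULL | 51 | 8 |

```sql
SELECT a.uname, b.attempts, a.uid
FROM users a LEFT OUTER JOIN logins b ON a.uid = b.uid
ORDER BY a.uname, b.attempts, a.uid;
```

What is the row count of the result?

11

LEFT JOIN keeps every row from `users`; unmatched rows get NULL for `logins`'s columns.
Matching on a.uid = b.uid. A NULL in a compared column never satisfies the condition.
Matched pairs: 8; unmatched a rows kept: 3.
Total: 8 matched + 3 padded = 11 rows.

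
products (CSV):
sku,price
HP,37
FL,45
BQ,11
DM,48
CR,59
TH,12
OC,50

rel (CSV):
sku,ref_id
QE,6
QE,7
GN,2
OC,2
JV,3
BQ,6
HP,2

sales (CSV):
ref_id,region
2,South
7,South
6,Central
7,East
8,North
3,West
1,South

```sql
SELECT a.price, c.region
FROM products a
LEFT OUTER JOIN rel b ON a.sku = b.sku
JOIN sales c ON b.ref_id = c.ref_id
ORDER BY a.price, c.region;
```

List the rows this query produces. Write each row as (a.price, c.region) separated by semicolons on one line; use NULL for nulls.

(11, Central); (37, South); (50, South)

Step 1 — a LEFT JOIN b on sku → 7 row(s).
Then INNER JOIN `sales c` on ref_id: keep only rows whose b.ref_id appears in c.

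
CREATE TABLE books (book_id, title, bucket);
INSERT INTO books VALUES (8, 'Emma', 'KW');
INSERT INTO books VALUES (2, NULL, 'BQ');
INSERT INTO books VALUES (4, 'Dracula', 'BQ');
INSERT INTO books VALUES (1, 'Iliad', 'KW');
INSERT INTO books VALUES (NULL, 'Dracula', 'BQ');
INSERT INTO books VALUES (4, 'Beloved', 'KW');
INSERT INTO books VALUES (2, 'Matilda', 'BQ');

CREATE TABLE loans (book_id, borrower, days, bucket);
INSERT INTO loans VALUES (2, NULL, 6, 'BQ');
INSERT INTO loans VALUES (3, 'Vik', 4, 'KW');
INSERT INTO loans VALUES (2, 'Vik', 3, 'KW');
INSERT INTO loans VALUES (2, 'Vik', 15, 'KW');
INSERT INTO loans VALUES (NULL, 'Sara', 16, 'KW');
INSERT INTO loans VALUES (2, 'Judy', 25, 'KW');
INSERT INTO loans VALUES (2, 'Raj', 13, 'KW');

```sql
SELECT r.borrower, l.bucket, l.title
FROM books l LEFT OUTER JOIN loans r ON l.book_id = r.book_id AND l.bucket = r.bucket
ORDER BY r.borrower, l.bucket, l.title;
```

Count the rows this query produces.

7

LEFT JOIN keeps every row from `books`; unmatched rows get NULL for `loans`'s columns.
Matching on l.book_id = r.book_id AND l.bucket = r.bucket. A NULL in a compared column never satisfies the condition.
- book_id=8, bucket=KW: no r row matches, row kept with r columns NULL.
- book_id=2, bucket=BQ: 1 matching r row(s), so 1 row(s) emitted.
- book_id=4, bucket=BQ: no r row matches, row kept with r columns NULL.
- book_id=1, bucket=KW: no r row matches, row kept with r columns NULL.
- book_id=NULL, bucket=BQ: no r row matches, row kept with r columns NULL.
- book_id=4, bucket=KW: no r row matches, row kept with r columns NULL.
- book_id=2, bucket=BQ: 1 matching r row(s), so 1 row(s) emitted.
Total: 2 matched + 5 padded = 7 rows.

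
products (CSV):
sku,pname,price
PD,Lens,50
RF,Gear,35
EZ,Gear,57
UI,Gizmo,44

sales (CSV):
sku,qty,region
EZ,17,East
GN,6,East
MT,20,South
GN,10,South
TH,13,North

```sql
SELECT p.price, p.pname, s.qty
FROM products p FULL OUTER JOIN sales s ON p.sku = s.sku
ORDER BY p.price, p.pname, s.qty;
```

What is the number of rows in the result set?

8

FULL OUTER JOIN keeps every row from both sides; unmatched rows get NULL for the other side's columns.
Matching on p.sku = s.sku.
Matched pairs: 1; unmatched p rows kept: 3; unmatched s rows kept: 4.
Total: 1 matched + 7 padded = 8 rows.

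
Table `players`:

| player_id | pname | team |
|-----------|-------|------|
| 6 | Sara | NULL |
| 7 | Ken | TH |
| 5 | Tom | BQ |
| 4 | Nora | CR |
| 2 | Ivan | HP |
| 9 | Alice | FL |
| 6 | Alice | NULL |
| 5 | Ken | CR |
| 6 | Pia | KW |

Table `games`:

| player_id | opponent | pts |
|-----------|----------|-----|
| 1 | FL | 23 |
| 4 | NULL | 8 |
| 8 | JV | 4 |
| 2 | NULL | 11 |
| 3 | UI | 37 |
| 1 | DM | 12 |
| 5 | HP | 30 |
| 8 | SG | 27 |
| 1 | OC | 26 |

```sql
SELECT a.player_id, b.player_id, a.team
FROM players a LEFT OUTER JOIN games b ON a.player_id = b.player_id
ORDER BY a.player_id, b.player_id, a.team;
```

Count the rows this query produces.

9

LEFT JOIN keeps every row from `players`; unmatched rows get NULL for `games`'s columns.
Matching on a.player_id = b.player_id.
- a[0] player_id=6 → no match; kept with NULLs on the b side.
- a[1] player_id=7 → no match; kept with NULLs on the b side.
- a[2] player_id=5 → 1 match(es) in b → 1 row(s).
- a[3] player_id=4 → 1 match(es) in b → 1 row(s).
- a[4] player_id=2 → 1 match(es) in b → 1 row(s).
- a[5] player_id=9 → no match; kept with NULLs on the b side.
- a[6] player_id=6 → no match; kept with NULLs on the b side.
- a[7] player_id=5 → 1 match(es) in b → 1 row(s).
- a[8] player_id=6 → no match; kept with NULLs on the b side.
Total: 4 matched + 5 padded = 9 rows.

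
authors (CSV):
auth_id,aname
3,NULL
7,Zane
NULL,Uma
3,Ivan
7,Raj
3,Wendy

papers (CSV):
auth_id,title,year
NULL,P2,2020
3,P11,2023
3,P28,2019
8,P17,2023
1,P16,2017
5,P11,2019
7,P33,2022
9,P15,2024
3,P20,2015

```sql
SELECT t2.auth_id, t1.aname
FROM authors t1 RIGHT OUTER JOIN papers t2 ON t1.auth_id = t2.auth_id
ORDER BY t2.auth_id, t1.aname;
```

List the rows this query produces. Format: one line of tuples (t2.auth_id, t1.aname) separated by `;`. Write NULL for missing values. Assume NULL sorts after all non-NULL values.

(1, NULL); (3, Ivan); (3, Ivan); (3, Ivan); (3, Wendy); (3, Wendy); (3, Wendy); (3, NULL); (3, NULL); (3, NULL); (5, NULL); (7, Raj); (7, Zane); (8, NULL); (9, NULL); (NULL, NULL)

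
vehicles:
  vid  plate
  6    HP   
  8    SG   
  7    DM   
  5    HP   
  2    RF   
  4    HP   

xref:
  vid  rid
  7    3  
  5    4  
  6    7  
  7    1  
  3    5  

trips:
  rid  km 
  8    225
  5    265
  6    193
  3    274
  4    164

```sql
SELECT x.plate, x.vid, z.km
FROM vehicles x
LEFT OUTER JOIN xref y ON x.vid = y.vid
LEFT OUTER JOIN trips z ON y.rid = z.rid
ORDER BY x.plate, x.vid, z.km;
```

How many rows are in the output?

Evaluate left to right. First `vehicles x LEFT JOIN xref y` on vid: 7 row(s).
Then LEFT JOIN `trips z` on rid: each of those 7 rows is kept; rows whose y.rid has no match in z get NULL for z's columns.
Result: 7 row(s).

7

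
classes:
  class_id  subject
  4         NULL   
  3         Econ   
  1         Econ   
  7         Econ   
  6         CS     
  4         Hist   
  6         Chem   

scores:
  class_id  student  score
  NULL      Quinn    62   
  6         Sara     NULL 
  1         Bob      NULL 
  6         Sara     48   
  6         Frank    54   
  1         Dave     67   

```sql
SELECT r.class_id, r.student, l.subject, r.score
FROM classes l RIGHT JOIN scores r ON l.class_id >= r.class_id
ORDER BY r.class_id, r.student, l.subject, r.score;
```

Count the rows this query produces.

24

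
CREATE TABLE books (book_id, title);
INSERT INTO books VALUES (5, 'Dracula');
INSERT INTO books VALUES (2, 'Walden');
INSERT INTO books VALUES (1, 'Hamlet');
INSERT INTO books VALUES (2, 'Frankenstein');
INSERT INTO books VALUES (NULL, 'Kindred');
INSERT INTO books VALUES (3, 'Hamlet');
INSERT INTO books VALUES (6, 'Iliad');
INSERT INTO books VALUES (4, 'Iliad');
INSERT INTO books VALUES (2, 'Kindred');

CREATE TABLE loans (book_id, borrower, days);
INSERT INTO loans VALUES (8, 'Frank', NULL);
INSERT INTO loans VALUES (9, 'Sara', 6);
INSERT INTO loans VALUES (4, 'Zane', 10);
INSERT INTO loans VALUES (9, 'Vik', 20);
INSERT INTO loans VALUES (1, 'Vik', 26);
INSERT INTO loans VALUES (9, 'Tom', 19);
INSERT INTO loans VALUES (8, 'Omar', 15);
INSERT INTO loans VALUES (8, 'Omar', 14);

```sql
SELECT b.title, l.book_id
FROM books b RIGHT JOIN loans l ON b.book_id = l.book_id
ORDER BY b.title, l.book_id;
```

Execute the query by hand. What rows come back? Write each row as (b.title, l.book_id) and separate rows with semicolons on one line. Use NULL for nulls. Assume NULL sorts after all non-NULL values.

(Hamlet, 1); (Iliad, 4); (NULL, 8); (NULL, 8); (NULL, 8); (NULL, 9); (NULL, 9); (NULL, 9)

RIGHT JOIN keeps every row from `loans`; unmatched rows get NULL for `books`'s columns.
Matching on b.book_id = l.book_id. A NULL in a compared column never satisfies the condition.
Matched pairs: 2; unmatched l rows kept: 6.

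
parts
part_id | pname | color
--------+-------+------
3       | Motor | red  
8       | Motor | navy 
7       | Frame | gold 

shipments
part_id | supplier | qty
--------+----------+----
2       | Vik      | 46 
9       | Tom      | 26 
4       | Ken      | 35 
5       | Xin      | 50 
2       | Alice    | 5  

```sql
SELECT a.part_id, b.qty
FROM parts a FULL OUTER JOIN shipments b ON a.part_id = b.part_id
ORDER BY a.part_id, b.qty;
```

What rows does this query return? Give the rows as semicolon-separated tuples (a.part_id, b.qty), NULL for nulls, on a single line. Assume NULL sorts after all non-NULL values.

(3, NULL); (7, NULL); (8, NULL); (NULL, 5); (NULL, 26); (NULL, 35); (NULL, 46); (NULL, 50)

FULL OUTER JOIN keeps every row from both sides; unmatched rows get NULL for the other side's columns.
Matching on a.part_id = b.part_id.
Matched pairs: 0; unmatched a rows kept: 3; unmatched b rows kept: 5.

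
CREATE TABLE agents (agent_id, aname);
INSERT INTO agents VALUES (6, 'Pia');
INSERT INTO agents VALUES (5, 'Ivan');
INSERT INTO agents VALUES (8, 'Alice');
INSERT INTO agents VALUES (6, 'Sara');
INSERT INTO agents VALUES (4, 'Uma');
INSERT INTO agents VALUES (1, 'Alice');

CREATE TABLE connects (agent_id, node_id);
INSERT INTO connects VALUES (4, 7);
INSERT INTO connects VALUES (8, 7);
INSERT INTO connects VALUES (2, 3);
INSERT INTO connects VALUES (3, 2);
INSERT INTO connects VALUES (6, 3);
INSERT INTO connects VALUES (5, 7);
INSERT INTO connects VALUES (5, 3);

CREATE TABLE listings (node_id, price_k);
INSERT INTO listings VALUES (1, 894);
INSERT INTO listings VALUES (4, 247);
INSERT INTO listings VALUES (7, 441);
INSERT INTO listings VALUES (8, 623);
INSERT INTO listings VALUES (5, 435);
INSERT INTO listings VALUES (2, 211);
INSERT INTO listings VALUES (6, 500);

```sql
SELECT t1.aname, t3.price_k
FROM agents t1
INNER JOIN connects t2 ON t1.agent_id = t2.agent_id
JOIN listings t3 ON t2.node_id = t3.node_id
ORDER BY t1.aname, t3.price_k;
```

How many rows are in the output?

3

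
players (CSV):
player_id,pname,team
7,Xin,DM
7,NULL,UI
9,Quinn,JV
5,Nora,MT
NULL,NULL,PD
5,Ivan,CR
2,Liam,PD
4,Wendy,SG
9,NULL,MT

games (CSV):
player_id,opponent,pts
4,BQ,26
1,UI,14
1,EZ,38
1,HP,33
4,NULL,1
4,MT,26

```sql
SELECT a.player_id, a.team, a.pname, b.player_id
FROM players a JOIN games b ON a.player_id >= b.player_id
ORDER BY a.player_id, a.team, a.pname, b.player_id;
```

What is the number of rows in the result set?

45

INNER JOIN keeps only pairs where the ON condition holds.
Matching on a.player_id >= b.player_id. A NULL in a compared column never satisfies the condition.
Matched pairs: 45.
Total: 45 rows.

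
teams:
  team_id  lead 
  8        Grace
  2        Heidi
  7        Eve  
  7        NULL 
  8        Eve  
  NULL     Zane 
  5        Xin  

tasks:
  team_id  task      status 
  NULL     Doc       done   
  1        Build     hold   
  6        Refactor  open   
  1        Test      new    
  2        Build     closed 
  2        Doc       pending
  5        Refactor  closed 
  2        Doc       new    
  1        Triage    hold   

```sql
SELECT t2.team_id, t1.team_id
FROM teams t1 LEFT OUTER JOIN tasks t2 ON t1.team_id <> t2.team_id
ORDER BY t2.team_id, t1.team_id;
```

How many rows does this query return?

LEFT JOIN keeps every row from `teams`; unmatched rows get NULL for `tasks`'s columns.
Matching on t1.team_id <> t2.team_id. A NULL in a compared column never satisfies the condition.
- t1 (team_id=8) pairs with 8 row(s) of t2.
- t1 (team_id=2) pairs with 5 row(s) of t2.
- t1 (team_id=7) pairs with 8 row(s) of t2.
- t1 (team_id=7) pairs with 8 row(s) of t2.
- t1 (team_id=8) pairs with 8 row(s) of t2.
- t1 (team_id=NULL) has no partner → padded with NULL.
- t1 (team_id=5) pairs with 7 row(s) of t2.
Total: 44 matched + 1 padded = 45 rows.

45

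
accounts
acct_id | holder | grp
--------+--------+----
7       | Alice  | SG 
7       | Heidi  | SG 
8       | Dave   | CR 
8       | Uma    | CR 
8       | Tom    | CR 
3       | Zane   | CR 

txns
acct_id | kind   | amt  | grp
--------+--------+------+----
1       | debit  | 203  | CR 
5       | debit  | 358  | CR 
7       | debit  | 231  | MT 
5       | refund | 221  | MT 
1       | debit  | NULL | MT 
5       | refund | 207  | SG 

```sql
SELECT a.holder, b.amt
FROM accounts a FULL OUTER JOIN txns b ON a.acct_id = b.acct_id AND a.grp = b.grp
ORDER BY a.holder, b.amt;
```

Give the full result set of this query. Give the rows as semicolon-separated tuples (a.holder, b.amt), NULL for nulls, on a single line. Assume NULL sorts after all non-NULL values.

FULL OUTER JOIN keeps every row from both sides; unmatched rows get NULL for the other side's columns.
Matching on a.acct_id = b.acct_id AND a.grp = b.grp.
- a row (acct_id=7, grp=SG): no match → kept, b columns NULL.
- a row (acct_id=7, grp=SG): no match → kept, b columns NULL.
- a row (acct_id=8, grp=CR): no match → kept, b columns NULL.
- a row (acct_id=8, grp=CR): no match → kept, b columns NULL.
- a row (acct_id=8, grp=CR): no match → kept, b columns NULL.
- a row (acct_id=3, grp=CR): no match → kept, b columns NULL.
- plus 6 unmatched b row(s), each kept with NULL a columns.

(Alice, NULL); (Dave, NULL); (Heidi, NULL); (Tom, NULL); (Uma, NULL); (Zane, NULL); (NULL, 203); (NULL, 207); (NULL, 221); (NULL, 231); (NULL, 358); (NULL, NULL)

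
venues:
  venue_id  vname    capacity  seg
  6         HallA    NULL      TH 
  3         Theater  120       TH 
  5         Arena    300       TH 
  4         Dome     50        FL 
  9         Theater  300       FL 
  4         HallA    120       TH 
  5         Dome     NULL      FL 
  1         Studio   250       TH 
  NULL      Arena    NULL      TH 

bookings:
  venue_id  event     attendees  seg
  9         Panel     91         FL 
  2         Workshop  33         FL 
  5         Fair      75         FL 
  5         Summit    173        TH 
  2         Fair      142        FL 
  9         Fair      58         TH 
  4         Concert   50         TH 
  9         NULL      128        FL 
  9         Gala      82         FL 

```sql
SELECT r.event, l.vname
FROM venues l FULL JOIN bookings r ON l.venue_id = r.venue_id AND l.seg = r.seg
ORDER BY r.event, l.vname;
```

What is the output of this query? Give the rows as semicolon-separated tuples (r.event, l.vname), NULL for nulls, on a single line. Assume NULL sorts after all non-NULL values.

FULL OUTER JOIN keeps every row from both sides; unmatched rows get NULL for the other side's columns.
Matching on l.venue_id = r.venue_id AND l.seg = r.seg. A NULL in a compared column never satisfies the condition.
- l (venue_id=6, seg=TH) has no partner → padded with NULL.
- l (venue_id=3, seg=TH) has no partner → padded with NULL.
- l (venue_id=5, seg=TH) pairs with 1 row(s) of r.
- l (venue_id=4, seg=FL) has no partner → padded with NULL.
- l (venue_id=9, seg=FL) pairs with 3 row(s) of r.
- l (venue_id=4, seg=TH) pairs with 1 row(s) of r.
- l (venue_id=5, seg=FL) pairs with 1 row(s) of r.
- l (venue_id=1, seg=TH) has no partner → padded with NULL.
- l (venue_id=NULL, seg=TH) has no partner → padded with NULL.
- plus 3 unmatched r row(s), each kept with NULL l columns.

(Concert, HallA); (Fair, Dome); (Fair, NULL); (Fair, NULL); (Gala, Theater); (Panel, Theater); (Summit, Arena); (Workshop, NULL); (NULL, Arena); (NULL, Dome); (NULL, HallA); (NULL, Studio); (NULL, Theater); (NULL, Theater)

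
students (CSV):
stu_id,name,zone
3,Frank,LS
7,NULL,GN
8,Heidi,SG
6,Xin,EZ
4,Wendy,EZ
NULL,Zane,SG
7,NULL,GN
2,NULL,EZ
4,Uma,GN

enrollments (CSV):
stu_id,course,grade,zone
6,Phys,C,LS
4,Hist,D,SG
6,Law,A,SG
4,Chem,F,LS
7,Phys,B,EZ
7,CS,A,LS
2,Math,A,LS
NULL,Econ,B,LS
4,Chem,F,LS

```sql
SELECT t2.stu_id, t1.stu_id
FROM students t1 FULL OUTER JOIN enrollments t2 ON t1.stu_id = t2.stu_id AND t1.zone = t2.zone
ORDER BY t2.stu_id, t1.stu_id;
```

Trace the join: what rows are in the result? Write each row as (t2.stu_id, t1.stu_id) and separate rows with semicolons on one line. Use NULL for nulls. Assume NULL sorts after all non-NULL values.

(2, NULL); (4, NULL); (4, NULL); (4, NULL); (6, NULL); (6, NULL); (7, NULL); (7, NULL); (NULL, 2); (NULL, 3); (NULL, 4); (NULL, 4); (NULL, 6); (NULL, 7); (NULL, 7); (NULL, 8); (NULL, NULL); (NULL, NULL)

FULL OUTER JOIN keeps every row from both sides; unmatched rows get NULL for the other side's columns.
Matching on t1.stu_id = t2.stu_id AND t1.zone = t2.zone. A NULL in a compared column never satisfies the condition.
- t1 (stu_id=3, zone=LS) has no partner → padded with NULL.
- t1 (stu_id=7, zone=GN) has no partner → padded with NULL.
- t1 (stu_id=8, zone=SG) has no partner → padded with NULL.
- t1 (stu_id=6, zone=EZ) has no partner → padded with NULL.
- t1 (stu_id=4, zone=EZ) has no partner → padded with NULL.
- t1 (stu_id=NULL, zone=SG) has no partner → padded with NULL.
- t1 (stu_id=7, zone=GN) has no partner → padded with NULL.
- t1 (stu_id=2, zone=EZ) has no partner → padded with NULL.
- t1 (stu_id=4, zone=GN) has no partner → padded with NULL.
- 9 t2 row(s) had no t1 match → kept, t1 columns NULL.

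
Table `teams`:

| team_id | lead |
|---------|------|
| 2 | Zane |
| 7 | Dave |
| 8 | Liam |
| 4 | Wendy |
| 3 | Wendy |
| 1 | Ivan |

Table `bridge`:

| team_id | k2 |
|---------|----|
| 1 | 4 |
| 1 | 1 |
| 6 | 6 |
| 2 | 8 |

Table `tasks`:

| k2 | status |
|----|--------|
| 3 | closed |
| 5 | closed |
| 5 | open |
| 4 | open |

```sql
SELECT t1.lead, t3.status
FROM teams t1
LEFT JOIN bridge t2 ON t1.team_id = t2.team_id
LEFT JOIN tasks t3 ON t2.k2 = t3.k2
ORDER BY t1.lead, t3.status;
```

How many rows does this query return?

7

Evaluate left to right. First `teams t1 LEFT JOIN bridge t2` on team_id: 7 row(s).
Then LEFT JOIN `tasks t3` on k2: each of those 7 rows is kept; rows whose t2.k2 has no match in t3 get NULL for t3's columns.
Result: 7 row(s).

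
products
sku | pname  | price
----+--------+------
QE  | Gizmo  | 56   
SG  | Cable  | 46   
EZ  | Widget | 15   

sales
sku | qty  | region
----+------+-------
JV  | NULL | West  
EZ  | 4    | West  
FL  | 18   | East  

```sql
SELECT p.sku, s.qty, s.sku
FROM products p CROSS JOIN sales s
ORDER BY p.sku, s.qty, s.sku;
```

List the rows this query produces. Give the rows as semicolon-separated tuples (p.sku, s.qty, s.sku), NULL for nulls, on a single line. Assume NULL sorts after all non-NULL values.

CROSS JOIN pairs every row of `products` with every row of `sales`: 3 × 3 = 9 rows.
After projecting and ordering:
p.sku | s.qty | s.sku
EZ | 4 | EZ
EZ | 18 | FL
EZ | NULL | JV
QE | 4 | EZ
QE | 18 | FL
QE | NULL | JV
SG | 4 | EZ
SG | 18 | FL
SG | NULL | JV

(EZ, 4, EZ); (EZ, 18, FL); (EZ, NULL, JV); (QE, 4, EZ); (QE, 18, FL); (QE, NULL, JV); (SG, 4, EZ); (SG, 18, FL); (SG, NULL, JV)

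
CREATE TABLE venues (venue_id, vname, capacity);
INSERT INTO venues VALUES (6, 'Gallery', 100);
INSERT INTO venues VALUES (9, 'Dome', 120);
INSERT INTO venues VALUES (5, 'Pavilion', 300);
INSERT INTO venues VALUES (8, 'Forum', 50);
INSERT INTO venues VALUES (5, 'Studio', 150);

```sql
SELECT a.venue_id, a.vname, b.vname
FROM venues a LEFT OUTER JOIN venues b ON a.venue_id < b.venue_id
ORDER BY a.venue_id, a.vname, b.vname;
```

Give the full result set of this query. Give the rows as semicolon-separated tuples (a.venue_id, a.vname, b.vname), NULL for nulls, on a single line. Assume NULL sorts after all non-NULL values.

(5, Pavilion, Dome); (5, Pavilion, Forum); (5, Pavilion, Gallery); (5, Studio, Dome); (5, Studio, Forum); (5, Studio, Gallery); (6, Gallery, Dome); (6, Gallery, Forum); (8, Forum, Dome); (9, Dome, NULL)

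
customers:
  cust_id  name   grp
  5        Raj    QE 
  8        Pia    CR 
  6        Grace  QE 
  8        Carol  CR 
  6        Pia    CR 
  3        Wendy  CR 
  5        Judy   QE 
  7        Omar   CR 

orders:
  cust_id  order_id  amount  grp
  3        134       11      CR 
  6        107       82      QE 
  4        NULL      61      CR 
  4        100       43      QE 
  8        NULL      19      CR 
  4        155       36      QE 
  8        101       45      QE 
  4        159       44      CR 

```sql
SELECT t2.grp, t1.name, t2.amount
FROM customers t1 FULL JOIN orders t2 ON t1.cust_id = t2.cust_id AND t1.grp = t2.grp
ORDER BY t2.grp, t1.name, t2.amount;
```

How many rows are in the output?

13

FULL OUTER JOIN keeps every row from both sides; unmatched rows get NULL for the other side's columns.
Matching on t1.cust_id = t2.cust_id AND t1.grp = t2.grp.
Matched pairs: 4; unmatched t1 rows kept: 4; unmatched t2 rows kept: 5.
Total: 4 matched + 9 padded = 13 rows.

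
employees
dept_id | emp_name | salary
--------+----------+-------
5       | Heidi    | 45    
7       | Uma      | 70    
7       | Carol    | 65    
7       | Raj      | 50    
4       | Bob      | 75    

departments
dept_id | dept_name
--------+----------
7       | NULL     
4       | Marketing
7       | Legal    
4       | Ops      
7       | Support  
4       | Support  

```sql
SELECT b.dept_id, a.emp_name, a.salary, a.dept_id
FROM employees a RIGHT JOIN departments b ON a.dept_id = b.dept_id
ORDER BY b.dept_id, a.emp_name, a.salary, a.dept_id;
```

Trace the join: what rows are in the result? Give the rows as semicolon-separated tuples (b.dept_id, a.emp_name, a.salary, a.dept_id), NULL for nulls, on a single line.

(4, Bob, 75, 4); (4, Bob, 75, 4); (4, Bob, 75, 4); (7, Carol, 65, 7); (7, Carol, 65, 7); (7, Carol, 65, 7); (7, Raj, 50, 7); (7, Raj, 50, 7); (7, Raj, 50, 7); (7, Uma, 70, 7); (7, Uma, 70, 7); (7, Uma, 70, 7)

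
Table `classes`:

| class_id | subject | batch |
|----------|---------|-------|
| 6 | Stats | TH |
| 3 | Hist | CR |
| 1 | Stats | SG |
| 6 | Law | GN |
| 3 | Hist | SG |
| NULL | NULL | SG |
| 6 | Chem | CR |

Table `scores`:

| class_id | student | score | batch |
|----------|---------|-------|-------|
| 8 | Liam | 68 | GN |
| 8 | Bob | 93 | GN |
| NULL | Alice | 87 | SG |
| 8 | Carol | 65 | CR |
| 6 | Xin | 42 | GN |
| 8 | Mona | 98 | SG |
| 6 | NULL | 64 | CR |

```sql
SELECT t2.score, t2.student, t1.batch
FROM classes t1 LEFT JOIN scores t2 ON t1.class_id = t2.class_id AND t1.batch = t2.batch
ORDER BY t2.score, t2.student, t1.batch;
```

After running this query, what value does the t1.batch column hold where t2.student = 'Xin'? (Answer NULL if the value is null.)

LEFT JOIN keeps every row from `classes`; unmatched rows get NULL for `scores`'s columns.
Matching on t1.class_id = t2.class_id AND t1.batch = t2.batch. A NULL in a compared column never satisfies the condition.
- t1 row (class_id=6, batch=TH): no match → kept, t2 columns NULL.
- t1 row (class_id=3, batch=CR): no match → kept, t2 columns NULL.
- t1 row (class_id=1, batch=SG): no match → kept, t2 columns NULL.
- t1 row (class_id=6, batch=GN): matches 1 t2 row(s) → 1 output row(s).
- t1 row (class_id=3, batch=SG): no match → kept, t2 columns NULL.
- t1 row (class_id=NULL, batch=SG): no match → kept, t2 columns NULL.
- t1 row (class_id=6, batch=CR): matches 1 t2 row(s) → 1 output row(s).

GN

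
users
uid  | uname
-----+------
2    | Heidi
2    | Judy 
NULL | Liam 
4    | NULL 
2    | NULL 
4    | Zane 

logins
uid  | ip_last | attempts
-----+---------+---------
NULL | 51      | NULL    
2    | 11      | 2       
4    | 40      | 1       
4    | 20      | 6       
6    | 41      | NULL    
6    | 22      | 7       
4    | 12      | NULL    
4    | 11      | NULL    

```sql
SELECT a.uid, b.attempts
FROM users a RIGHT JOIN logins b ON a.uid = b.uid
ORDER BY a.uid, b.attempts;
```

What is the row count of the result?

14

RIGHT JOIN keeps every row from `logins`; unmatched rows get NULL for `users`'s columns.
Matching on a.uid = b.uid. A NULL in a compared column never satisfies the condition.
- a (uid=2) pairs with 1 row(s) of b.
- a (uid=2) pairs with 1 row(s) of b.
- a (uid=NULL) has no partner in b.
- a (uid=4) pairs with 4 row(s) of b.
- a (uid=2) pairs with 1 row(s) of b.
- a (uid=4) pairs with 4 row(s) of b.
- 3 row(s) from b found no a partner → padded with NULL.
Total: 11 matched + 3 padded = 14 rows.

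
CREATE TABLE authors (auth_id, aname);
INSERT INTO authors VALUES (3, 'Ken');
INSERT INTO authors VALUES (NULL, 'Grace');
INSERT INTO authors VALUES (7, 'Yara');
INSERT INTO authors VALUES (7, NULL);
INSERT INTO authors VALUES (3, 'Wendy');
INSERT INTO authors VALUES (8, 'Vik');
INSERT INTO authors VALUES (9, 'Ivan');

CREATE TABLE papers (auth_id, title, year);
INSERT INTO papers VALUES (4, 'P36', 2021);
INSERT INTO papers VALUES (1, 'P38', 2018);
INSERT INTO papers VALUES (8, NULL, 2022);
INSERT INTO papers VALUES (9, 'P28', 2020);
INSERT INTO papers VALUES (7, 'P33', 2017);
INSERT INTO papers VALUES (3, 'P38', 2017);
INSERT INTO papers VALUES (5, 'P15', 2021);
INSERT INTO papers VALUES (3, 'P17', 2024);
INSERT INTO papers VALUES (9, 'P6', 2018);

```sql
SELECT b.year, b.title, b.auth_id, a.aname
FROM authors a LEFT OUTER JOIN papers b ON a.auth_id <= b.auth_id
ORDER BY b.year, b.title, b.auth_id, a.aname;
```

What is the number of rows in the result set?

30

LEFT JOIN keeps every row from `authors`; unmatched rows get NULL for `papers`'s columns.
Matching on a.auth_id <= b.auth_id. A NULL in a compared column never satisfies the condition.
Matched pairs: 29; unmatched a rows kept: 1.
Total: 29 matched + 1 padded = 30 rows.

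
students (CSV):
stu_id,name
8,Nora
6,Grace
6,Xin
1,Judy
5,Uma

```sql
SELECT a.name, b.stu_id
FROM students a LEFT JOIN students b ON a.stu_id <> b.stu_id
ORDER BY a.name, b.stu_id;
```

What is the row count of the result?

LEFT JOIN keeps every row from `students a`; unmatched rows get NULL for `students b`'s columns.
Matching on a.stu_id <> b.stu_id.
- stu_id=8: 4 matching b row(s), so 4 row(s) emitted.
- stu_id=6: 3 matching b row(s), so 3 row(s) emitted.
- stu_id=6: 3 matching b row(s), so 3 row(s) emitted.
- stu_id=1: 4 matching b row(s), so 4 row(s) emitted.
- stu_id=5: 4 matching b row(s), so 4 row(s) emitted.
Total: 18 rows.

18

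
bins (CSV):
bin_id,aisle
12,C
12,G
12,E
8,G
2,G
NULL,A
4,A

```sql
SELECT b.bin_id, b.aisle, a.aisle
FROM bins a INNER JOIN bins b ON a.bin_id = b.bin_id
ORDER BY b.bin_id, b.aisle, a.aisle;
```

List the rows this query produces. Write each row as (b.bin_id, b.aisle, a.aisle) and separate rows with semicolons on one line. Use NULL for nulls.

(2, G, G); (4, A, A); (8, G, G); (12, C, C); (12, C, E); (12, C, G); (12, E, C); (12, E, E); (12, E, G); (12, G, C); (12, G, E); (12, G, G)

INNER JOIN keeps only pairs where the ON condition holds.
Matching on a.bin_id = b.bin_id. A NULL in a compared column never satisfies the condition.
Matched pairs: 12.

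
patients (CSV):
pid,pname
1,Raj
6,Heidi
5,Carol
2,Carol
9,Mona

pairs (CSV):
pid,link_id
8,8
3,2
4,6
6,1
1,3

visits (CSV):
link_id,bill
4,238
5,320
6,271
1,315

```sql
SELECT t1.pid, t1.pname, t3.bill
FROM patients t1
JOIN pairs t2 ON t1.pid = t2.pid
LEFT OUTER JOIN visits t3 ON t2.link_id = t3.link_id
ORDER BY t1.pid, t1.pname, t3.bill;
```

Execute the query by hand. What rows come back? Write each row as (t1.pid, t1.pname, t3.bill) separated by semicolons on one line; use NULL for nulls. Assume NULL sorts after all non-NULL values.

(1, Raj, NULL); (6, Heidi, 315)

Evaluate left to right. First `patients t1 INNER JOIN pairs t2` on pid: 2 row(s).
Then LEFT JOIN `visits t3` on link_id: each of those 2 rows is kept; rows whose t2.link_id has no match in t3 get NULL for t3's columns.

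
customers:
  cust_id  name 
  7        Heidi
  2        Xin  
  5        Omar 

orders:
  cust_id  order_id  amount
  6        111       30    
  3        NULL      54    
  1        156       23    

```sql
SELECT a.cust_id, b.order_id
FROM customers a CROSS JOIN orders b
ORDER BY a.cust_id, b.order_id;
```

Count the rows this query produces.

9

CROSS JOIN pairs every row of `customers` with every row of `orders`: 3 × 3 = 9 rows.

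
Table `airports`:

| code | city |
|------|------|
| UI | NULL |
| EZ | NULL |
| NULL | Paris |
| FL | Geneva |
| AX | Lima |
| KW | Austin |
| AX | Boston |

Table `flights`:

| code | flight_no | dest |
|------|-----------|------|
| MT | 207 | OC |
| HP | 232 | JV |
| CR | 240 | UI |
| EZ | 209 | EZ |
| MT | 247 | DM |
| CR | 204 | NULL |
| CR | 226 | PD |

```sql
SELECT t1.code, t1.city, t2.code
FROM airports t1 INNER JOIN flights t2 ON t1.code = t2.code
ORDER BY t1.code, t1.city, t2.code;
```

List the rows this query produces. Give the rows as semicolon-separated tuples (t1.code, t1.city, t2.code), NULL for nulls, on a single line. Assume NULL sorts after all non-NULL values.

(EZ, NULL, EZ)

INNER JOIN keeps only pairs where the ON condition holds.
Matching on t1.code = t2.code. A NULL in a compared column never satisfies the condition.
- t1[0] code=UI → no match; dropped.
- t1[1] code=EZ → 1 match(es) in t2 → 1 row(s).
- t1[2] code=NULL → no match; dropped.
- t1[3] code=FL → no match; dropped.
- t1[4] code=AX → no match; dropped.
- t1[5] code=KW → no match; dropped.
- t1[6] code=AX → no match; dropped.
After projecting and ordering:
t1.code | t1.city | t2.code
EZ | NULL | EZ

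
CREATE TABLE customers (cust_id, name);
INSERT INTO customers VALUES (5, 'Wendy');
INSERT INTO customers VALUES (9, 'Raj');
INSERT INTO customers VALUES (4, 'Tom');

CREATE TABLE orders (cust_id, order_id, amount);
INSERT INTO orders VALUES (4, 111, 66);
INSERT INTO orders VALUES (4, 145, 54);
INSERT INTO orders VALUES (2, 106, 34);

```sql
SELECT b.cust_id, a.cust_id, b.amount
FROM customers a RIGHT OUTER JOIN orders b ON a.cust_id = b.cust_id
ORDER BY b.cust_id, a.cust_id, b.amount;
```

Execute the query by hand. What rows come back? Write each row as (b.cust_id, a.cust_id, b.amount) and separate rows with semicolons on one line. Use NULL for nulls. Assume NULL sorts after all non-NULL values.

RIGHT JOIN keeps every row from `orders`; unmatched rows get NULL for `customers`'s columns.
Matching on a.cust_id = b.cust_id.
Matched pairs: 2; unmatched b rows kept: 1.

(2, NULL, 34); (4, 4, 54); (4, 4, 66)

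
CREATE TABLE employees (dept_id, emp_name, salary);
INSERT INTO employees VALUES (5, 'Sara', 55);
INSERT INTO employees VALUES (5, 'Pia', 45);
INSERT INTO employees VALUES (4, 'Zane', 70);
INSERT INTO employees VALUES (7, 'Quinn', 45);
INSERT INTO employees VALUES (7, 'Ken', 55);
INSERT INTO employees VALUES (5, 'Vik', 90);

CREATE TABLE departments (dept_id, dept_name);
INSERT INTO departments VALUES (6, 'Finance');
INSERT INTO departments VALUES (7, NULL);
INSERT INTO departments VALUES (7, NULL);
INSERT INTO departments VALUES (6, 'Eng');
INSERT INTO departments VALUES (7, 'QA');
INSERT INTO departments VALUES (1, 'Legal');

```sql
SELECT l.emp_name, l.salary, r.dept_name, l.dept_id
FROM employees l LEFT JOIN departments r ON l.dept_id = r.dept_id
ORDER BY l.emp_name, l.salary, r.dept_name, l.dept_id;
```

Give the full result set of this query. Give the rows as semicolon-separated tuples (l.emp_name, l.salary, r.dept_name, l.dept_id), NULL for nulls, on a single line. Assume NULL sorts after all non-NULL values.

(Ken, 55, QA, 7); (Ken, 55, NULL, 7); (Ken, 55, NULL, 7); (Pia, 45, NULL, 5); (Quinn, 45, QA, 7); (Quinn, 45, NULL, 7); (Quinn, 45, NULL, 7); (Sara, 55, NULL, 5); (Vik, 90, NULL, 5); (Zane, 70, NULL, 4)

LEFT JOIN keeps every row from `employees`; unmatched rows get NULL for `departments`'s columns.
Matching on l.dept_id = r.dept_id.
Matched pairs: 6; unmatched l rows kept: 4.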